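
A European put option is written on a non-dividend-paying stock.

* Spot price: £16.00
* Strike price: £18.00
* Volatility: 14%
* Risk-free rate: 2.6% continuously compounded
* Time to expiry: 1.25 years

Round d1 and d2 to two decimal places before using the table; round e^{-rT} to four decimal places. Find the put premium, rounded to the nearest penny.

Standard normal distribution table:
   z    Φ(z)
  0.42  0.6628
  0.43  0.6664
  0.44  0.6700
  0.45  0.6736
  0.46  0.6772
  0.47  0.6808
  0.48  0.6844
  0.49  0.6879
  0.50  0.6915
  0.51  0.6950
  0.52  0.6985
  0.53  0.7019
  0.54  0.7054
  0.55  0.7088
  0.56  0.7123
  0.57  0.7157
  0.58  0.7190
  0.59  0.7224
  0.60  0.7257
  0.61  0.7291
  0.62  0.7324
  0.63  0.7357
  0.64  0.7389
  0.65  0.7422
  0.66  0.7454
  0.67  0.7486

£1.87

σ√T = 0.14·√1.25 = 0.1565
d₁ = [ln(16/18) + (0.026 + 0.14²/2)·1.25] / 0.1565 = [-0.1178 + 0.0447] / 0.1565 = -0.4666 ⇒ -0.47
d₂ = d₁ − σ√T = -0.4666 − 0.1565 = -0.6231 ⇒ -0.62
exp(−rT) = exp(−0.026·1.25) = 0.9680
N(−d₂) = N(0.62) = 0.7324;  N(−d₁) = N(0.47) = 0.6808
P = 18·0.9680·0.7324 − 16·0.6808 = 12.7613 − 10.8928 = 1.8685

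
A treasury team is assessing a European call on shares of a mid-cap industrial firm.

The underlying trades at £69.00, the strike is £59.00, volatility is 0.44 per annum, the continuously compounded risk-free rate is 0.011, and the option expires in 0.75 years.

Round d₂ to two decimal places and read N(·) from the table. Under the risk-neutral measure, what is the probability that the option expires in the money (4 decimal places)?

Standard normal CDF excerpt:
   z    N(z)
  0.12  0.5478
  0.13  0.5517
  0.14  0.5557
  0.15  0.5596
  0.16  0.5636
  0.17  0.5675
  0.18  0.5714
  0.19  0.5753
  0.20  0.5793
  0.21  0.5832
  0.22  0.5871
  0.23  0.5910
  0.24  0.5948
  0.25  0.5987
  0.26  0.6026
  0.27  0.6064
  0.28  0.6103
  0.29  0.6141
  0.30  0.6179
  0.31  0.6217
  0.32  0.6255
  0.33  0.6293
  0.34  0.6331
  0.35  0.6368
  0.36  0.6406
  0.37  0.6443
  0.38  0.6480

σ√T = 0.44 × 0.8660 = 0.3811
d₁ = [ln(69/59) + (0.011 + 0.44²/2)·0.75] / 0.3811 = [0.1566 + 0.0808] / 0.3811 = 0.6231 which rounds to 0.62
d₂ = d₁ − σ√T = 0.6231 − 0.3811 = 0.2420 which rounds to 0.24
Risk-neutral Pr[S_T > K] = N(d₂) = N(0.24) = 0.5948

0.5948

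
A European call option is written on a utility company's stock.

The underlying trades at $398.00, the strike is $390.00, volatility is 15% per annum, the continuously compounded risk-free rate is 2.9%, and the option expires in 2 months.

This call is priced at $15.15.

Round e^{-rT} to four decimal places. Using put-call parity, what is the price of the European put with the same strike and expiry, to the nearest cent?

e^(−rT) = e^(−0.029·0.1667) = 0.9952
Put-call parity: C − P = S − K·e^(−rT) = 398 − 390·0.9952 = 398 − 388.1280 = 9.8720
P = C − (C − P) = 15.15 − (9.8720) = 5.2780

$5.28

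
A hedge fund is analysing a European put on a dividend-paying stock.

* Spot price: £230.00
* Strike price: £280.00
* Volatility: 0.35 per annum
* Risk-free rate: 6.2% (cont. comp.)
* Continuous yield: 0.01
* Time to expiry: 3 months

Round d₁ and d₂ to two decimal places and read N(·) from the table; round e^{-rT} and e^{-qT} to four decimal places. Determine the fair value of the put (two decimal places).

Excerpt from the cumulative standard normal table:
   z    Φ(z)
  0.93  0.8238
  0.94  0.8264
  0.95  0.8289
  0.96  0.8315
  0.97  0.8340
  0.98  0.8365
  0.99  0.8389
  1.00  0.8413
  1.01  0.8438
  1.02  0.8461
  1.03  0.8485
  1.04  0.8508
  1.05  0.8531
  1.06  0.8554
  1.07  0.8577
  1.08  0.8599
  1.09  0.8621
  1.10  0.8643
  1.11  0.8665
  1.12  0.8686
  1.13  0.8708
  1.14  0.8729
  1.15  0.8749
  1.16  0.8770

T = 0.25;  σ√T = 0.1750
d₁ = [ln(230/280) + (0.062 − 0.01 + 0.35²/2)·0.25] / 0.1750 = [-0.1967 + 0.0283] / 0.1750 = -0.9623 ⇒ -0.96
d₂ = d₁ − σ√T = -0.9623 − 0.1750 = -1.1373 ⇒ -1.14
exp(−qT) = exp(−0.01·0.25) = 0.9975;  exp(−rT) = exp(−0.062·0.25) = 0.9846
N(−d₂) = N(1.14) = 0.8729;  N(−d₁) = N(0.96) = 0.8315
P = 280·0.9846·0.8729 − 230·0.9975·0.8315 = 240.6481 − 190.7669 = 49.8812

£49.88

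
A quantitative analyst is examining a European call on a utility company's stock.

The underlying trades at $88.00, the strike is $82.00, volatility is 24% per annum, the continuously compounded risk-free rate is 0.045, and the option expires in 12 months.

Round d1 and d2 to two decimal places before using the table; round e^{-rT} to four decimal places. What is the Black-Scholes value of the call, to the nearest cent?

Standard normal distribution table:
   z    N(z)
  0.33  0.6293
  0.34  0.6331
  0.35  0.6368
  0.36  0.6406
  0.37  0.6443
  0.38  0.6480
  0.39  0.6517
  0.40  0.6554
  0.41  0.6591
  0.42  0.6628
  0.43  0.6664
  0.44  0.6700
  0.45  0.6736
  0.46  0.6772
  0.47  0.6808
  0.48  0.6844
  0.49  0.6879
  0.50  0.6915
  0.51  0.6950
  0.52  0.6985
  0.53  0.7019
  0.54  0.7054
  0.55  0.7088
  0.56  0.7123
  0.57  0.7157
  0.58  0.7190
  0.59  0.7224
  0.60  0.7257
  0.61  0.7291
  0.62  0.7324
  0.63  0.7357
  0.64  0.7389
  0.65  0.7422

σ√T = 0.24·√1 = 0.2400
ln(S/K) + (r + σ²/2)T = ln(88/82) + (0.045 + 0.24²/2)·1 = 0.0706 + 0.0738 = 0.1444
d₁ = 0.1444 / 0.2400 = 0.6017 ⇒ 0.60
d₂ = d₁ − σ√T = 0.6017 − 0.2400 = 0.3617 ⇒ 0.36
e^(−rT) = e^(−0.045·1) = 0.9560
N(d₁) = N(0.60) = 0.7257;  N(d₂) = N(0.36) = 0.6406
C = 88·0.7257 − 82·0.9560·0.6406 = 63.8616 − 50.2179 = 13.6437

$13.64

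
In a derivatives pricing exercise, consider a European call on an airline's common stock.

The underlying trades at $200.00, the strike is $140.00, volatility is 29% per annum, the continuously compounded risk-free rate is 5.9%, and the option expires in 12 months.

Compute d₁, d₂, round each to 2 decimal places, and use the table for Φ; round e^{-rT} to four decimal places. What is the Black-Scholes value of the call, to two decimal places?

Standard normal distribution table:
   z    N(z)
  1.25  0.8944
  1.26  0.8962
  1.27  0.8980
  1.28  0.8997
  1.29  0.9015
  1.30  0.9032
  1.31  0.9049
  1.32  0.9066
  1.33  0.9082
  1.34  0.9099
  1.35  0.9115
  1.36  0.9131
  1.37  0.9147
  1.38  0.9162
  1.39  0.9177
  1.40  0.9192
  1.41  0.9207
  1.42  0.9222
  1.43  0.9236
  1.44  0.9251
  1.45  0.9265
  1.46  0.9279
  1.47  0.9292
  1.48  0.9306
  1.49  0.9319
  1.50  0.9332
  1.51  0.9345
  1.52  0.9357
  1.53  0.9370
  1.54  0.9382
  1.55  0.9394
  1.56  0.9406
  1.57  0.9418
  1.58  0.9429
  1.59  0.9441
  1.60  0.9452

σ√T = 0.29·√1 = 0.2900
d₁ = [ln(200/140) + (0.059 + 0.29²/2)·1] / 0.2900 = [0.3567 + 0.1011] / 0.2900 = 1.5784 ≈ 1.58
d₂ = d₁ − σ√T = 1.5784 − 0.2900 = 1.2884 ≈ 1.29
exp(−rT) = exp(−0.059·1) = 0.9427
N(d₁) = N(1.58) = 0.9429;  N(d₂) = N(1.29) = 0.9015
C = 200·0.9429 − 140·0.9427·0.9015 = 188.5800 − 118.9782 = 69.6018

$69.60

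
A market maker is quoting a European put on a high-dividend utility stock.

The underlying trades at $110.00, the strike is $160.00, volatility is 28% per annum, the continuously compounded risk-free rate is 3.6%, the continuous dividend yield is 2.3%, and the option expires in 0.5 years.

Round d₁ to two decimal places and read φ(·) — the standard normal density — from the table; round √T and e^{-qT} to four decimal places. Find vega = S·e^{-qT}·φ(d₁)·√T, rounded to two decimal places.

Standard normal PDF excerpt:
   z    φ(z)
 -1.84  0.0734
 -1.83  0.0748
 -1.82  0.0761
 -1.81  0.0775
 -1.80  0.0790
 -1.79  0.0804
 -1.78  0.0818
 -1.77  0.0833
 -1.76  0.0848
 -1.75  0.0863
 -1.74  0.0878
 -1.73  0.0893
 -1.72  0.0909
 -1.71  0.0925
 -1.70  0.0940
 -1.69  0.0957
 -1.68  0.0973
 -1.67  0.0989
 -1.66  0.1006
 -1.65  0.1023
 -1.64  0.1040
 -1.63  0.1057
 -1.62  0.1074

σ√T = 0.28 × 0.7071 = 0.1980
d₁ = [ln(110/160) + (0.036 − 0.023 + 0.28²/2)·0.5] / 0.1980 = [-0.3747 + 0.0261] / 0.1980 = -1.7607 which rounds to -1.76
√T = √0.5 = 0.7071
φ(d₁) = φ(-1.76) = 0.0848
exp(−qT) = exp(−0.023·0.5) = 0.9886
vega = S·exp(−qT)·φ(d₁)·√T = 110·0.9886·0.0848·0.7071 = 6.5206
(Call and put vega coincide under Black-Scholes.)

6.52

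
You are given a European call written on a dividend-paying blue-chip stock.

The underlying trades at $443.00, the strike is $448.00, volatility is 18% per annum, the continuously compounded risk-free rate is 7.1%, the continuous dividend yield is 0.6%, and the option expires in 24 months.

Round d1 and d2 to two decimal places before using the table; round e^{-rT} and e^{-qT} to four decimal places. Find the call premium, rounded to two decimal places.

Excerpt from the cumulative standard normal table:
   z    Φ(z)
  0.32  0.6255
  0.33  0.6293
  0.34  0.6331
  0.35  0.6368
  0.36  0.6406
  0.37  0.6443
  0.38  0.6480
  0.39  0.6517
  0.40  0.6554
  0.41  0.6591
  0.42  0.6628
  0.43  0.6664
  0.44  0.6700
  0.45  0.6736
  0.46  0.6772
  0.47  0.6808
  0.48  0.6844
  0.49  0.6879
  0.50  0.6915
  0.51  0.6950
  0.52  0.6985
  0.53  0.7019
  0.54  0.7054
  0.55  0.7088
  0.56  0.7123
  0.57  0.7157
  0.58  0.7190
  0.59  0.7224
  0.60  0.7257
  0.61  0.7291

T = 2;  σ√T = 0.2546
d₁ = [ln(443/448) + (0.071 − 0.006 + ½·0.18²)·2] / (σ√T) = (-0.0112 + 0.1624) / 0.2546 = 0.5939 ⇒ 0.59
d₂ = 0.5939 − 0.2546 = 0.3393 ⇒ 0.34
exp(−qT) = exp(−0.006·2) = 0.9881;  exp(−rT) = exp(−0.071·2) = 0.8676
N(d₁) = N(0.59) = 0.7224;  N(d₂) = N(0.34) = 0.6331
C = 443·0.9881·0.7224 − 448·0.8676·0.6331 = 316.2149 − 246.0763 = 70.1386

$70.14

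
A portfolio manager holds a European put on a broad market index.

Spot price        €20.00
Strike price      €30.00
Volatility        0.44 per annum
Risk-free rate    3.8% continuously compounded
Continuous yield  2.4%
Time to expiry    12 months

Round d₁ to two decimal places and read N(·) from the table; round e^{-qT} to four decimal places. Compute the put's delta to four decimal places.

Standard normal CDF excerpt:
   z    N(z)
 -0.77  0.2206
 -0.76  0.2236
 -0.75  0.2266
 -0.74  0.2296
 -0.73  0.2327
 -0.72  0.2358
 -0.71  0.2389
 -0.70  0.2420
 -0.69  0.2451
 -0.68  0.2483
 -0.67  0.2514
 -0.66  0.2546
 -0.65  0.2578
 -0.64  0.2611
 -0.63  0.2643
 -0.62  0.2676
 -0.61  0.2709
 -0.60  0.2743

σ√T = 0.44·√1 = 0.4400
ln(S/K) + (r − q + σ²/2)T = ln(20/30) + (0.038 − 0.024 + 0.44²/2)·1 = -0.4055 + 0.1108 = -0.2947
d₁ = -0.2947 / 0.4400 = -0.6697 → -0.67
N(d₁) = N(-0.67) = 0.2514
Δ_put = e^(−qT)·(N(d₁) − 1) = 0.9763·(0.2514 − 1) = -0.7309

-0.7309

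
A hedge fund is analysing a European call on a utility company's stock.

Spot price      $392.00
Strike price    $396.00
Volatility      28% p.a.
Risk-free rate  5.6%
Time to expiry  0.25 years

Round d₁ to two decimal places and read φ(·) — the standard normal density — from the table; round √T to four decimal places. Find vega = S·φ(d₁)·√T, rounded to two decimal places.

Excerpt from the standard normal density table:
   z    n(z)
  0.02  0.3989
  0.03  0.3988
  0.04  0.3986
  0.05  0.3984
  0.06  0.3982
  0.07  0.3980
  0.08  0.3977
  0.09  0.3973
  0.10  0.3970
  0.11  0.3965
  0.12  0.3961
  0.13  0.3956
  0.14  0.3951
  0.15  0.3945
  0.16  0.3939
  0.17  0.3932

σ√T = 0.28·√0.25 = 0.1400
d₁ = [ln(392/396) + (0.056 + 0.28²/2)·0.25] / 0.1400 = [-0.0102 + 0.0238] / 0.1400 = 0.0975 which rounds to 0.10
√T = √0.25 = 0.5000
φ(d₁) = φ(0.10) = 0.3970
vega = S·φ(d₁)·√T = 392·0.3970·0.5000 = 77.8120

77.81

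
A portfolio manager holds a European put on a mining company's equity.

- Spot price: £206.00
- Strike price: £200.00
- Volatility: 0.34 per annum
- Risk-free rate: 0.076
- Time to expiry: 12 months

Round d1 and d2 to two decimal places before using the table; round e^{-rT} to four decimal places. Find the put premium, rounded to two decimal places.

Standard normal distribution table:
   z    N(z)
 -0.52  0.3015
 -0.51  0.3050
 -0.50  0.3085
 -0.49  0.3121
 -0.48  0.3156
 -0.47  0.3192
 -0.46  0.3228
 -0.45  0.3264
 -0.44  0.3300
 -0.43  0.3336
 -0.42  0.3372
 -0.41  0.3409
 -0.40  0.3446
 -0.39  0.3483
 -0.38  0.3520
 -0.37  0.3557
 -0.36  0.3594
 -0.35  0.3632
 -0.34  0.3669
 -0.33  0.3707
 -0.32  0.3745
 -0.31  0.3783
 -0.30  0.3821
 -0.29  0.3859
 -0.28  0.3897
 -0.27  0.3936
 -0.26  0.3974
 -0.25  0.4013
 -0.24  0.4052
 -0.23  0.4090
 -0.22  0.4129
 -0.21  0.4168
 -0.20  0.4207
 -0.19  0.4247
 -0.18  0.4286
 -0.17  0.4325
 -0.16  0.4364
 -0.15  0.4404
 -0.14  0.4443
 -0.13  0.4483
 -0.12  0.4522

£17.34

σ√T = 0.34 × 1.0000 = 0.3400
ln(S/K) + (r + σ²/2)T = ln(206/200) + (0.076 + 0.34²/2)·1 = 0.0296 + 0.1338 = 0.1634
d₁ = 0.1634 / 0.3400 = 0.4805 which rounds to 0.48
d₂ = d₁ − σ√T = 0.4805 − 0.3400 = 0.1405 which rounds to 0.14
e^(−rT) = e^(−0.076·1) = 0.9268
P = 200·0.9268·N(-0.14) − 206·N(-0.48) = 200·0.9268·0.4443 − 206·0.3156 = 82.3554 − 65.0136 = 17.3418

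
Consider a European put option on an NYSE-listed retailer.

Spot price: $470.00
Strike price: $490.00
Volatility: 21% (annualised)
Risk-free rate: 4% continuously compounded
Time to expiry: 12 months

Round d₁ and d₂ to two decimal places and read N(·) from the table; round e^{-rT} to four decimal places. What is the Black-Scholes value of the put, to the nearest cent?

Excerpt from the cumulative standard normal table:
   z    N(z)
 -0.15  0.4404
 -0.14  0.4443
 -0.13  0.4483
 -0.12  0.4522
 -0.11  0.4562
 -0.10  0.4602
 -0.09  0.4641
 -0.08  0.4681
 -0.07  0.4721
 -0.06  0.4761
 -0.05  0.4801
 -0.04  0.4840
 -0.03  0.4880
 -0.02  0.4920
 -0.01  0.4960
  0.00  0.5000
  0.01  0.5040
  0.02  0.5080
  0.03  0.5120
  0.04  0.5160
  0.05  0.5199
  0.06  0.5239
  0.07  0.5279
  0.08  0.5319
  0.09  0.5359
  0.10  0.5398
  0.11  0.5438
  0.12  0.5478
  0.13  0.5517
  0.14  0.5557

$39.72

σ√T = 0.21 × 1.0000 = 0.2100
d₁ = [ln(470/490) + (0.04 + 0.21²/2)·1] / 0.2100 = [-0.0417 + 0.0620] / 0.2100 = 0.0970 which rounds to 0.10
d₂ = d₁ − σ√T = 0.0970 − 0.2100 = -0.1130 which rounds to -0.11
exp(−rT) = exp(−0.04·1) = 0.9608
P = 490·0.9608·N(0.11) − 470·N(-0.10) = 490·0.9608·0.5438 − 470·0.4602 = 256.0167 − 216.2940 = 39.7227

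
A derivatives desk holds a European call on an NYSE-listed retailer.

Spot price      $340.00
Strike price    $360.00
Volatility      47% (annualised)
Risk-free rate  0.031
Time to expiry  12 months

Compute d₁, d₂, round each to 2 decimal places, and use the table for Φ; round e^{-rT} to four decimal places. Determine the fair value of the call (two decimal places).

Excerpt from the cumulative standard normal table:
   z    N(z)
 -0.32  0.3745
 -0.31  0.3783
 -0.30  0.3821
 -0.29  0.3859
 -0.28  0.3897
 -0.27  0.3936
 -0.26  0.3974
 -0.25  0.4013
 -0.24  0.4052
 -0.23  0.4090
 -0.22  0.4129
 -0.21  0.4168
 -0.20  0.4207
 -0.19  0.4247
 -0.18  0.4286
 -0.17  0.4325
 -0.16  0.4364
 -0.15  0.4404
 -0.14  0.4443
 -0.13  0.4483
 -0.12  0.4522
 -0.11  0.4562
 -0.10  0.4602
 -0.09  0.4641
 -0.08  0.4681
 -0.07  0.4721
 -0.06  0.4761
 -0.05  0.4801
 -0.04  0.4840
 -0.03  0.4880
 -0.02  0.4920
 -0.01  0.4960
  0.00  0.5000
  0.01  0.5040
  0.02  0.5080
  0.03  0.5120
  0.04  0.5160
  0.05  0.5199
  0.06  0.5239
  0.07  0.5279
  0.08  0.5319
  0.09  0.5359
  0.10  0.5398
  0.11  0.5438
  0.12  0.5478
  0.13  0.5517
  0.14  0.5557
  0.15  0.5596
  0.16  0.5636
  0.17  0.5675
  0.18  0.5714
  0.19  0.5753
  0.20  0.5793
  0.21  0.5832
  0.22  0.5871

σ√T = 0.47 × 1.0000 = 0.4700
ln(S/K) + (r + σ²/2)T = ln(340/360) + (0.031 + 0.47²/2)·1 = -0.0572 + 0.1414 = 0.0843
d₁ = 0.0843 / 0.4700 = 0.1793 ⇒ 0.18
d₂ = d₁ − σ√T = 0.1793 − 0.4700 = -0.2907 ⇒ -0.29
exp(−rT) = exp(−0.031·1) = 0.9695
C = 340·N(0.18) − 360·0.9695·N(-0.29) = 340·0.5714 − 360·0.9695·0.3859 = 194.2760 − 134.6868 = 59.5892

$59.59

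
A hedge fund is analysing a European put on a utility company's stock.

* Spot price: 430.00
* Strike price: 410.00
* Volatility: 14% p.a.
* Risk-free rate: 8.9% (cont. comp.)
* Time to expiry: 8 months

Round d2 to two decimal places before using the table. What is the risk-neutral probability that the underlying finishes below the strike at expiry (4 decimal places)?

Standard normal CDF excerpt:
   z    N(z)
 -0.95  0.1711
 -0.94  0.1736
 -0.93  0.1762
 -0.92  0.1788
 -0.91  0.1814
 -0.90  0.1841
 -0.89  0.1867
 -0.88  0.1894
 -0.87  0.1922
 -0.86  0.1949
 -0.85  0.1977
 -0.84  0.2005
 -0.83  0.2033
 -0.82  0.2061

σ√T = 0.14·√0.6667 = 0.1143
d₁ = [ln(430/410) + (0.089 + ½·0.14²)·0.6667] / (σ√T) = (0.0476 + 0.0659) / 0.1143 = 0.9929 → 0.99
d₂ = 0.9929 − 0.1143 = 0.8786 → 0.88
Pr(exercise) under Q = N(−d₂) = N(-0.88) = 0.1894

0.1894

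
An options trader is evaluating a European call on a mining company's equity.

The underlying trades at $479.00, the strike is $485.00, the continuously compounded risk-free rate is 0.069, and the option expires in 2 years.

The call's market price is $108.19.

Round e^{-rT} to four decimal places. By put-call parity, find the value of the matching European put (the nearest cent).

exp(−rT) = exp(−0.069·2) = 0.8711
Put-call parity: C − P = S − K·e^(−rT) = 479 − 485·0.8711 = 479 − 422.4835 = 56.5165
P = C − (C − P) = 108.19 − (56.5165) = 51.6735

$51.67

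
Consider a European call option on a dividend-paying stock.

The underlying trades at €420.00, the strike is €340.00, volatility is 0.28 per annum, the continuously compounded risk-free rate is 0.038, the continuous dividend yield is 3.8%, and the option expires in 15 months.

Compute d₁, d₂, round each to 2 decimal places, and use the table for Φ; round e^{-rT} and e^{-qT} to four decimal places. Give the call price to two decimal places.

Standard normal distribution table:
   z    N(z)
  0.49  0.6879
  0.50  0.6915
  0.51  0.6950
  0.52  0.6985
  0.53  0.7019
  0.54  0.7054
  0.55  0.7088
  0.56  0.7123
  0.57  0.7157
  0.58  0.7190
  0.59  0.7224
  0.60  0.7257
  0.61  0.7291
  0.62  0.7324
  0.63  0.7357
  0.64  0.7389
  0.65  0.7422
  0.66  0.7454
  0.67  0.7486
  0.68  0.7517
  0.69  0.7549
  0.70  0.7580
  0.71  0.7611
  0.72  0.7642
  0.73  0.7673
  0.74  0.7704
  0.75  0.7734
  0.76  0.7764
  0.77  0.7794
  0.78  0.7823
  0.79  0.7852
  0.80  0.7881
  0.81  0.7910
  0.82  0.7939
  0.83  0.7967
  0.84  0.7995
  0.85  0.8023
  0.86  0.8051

€92.62

σ√T = 0.28·√1.25 = 0.3130
d₁ = [ln(420/340) + (0.038 − 0.038 + 0.28²/2)·1.25] / 0.3130 = [0.2113 + 0.0490] / 0.3130 = 0.8315 ⇒ 0.83
d₂ = d₁ − σ√T = 0.8315 − 0.3130 = 0.5185 ⇒ 0.52
e^(−qT) = e^(−0.038·1.25) = 0.9536;  e^(−rT) = e^(−0.038·1.25) = 0.9536
C = 420·0.9536·N(0.83) − 340·0.9536·N(0.52) = 420·0.9536·0.7967 − 340·0.9536·0.6985 = 319.0879 − 226.4705 = 92.6174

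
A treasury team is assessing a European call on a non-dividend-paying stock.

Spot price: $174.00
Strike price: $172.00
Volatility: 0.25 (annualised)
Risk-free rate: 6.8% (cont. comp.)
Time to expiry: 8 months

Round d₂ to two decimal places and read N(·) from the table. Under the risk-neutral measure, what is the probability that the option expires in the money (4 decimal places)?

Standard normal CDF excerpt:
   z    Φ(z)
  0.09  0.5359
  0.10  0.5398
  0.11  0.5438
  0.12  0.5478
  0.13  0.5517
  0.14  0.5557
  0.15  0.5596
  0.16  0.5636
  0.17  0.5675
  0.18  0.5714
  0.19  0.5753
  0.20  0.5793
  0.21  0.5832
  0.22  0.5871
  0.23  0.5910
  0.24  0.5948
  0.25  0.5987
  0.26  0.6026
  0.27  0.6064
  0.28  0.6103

T = 0.6667;  σ√T = 0.2041
d₁ = [ln(174/172) + (0.068 + ½·0.25²)·0.6667] / (σ√T) = (0.0116 + 0.0662) / 0.2041 = 0.3808 → 0.38
d₂ = 0.3808 − 0.2041 = 0.1767 → 0.18
Pr(exercise) under Q = N(d₂) = 0.5714

0.5714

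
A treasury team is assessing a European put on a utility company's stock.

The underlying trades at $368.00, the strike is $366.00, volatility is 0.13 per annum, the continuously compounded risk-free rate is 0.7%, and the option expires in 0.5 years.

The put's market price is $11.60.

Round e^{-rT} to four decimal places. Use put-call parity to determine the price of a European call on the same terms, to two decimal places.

e^(−rT) = e^(−0.007·0.5) = 0.9965
Put-call parity: C − P = S − K·e^(−rT) = 368 − 366·0.9965 = 368 − 364.7190 = 3.2810
C = P + (C − P) = 11.60 + (3.2810) = 14.8810

$14.88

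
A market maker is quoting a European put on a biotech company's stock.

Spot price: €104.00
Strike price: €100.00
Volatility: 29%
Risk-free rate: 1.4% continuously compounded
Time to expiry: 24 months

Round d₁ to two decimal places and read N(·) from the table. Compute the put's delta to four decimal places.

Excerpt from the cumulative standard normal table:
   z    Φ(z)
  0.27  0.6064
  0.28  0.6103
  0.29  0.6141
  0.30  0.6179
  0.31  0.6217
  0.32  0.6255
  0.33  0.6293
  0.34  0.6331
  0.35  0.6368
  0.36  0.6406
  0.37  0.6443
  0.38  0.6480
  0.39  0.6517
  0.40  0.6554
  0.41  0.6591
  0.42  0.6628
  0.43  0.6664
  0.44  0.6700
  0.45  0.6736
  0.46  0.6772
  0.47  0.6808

-0.3557

T = 2;  σ√T = 0.4101
d₁ = [ln(104/100) + (0.014 + 0.29²/2)·2] / 0.4101 = [0.0392 + 0.1121] / 0.4101 = 0.3690 → 0.37
N(d₁) = N(0.37) = 0.6443
Δ_put = N(d₁) − 1 = 0.6443 − 1 = -0.3557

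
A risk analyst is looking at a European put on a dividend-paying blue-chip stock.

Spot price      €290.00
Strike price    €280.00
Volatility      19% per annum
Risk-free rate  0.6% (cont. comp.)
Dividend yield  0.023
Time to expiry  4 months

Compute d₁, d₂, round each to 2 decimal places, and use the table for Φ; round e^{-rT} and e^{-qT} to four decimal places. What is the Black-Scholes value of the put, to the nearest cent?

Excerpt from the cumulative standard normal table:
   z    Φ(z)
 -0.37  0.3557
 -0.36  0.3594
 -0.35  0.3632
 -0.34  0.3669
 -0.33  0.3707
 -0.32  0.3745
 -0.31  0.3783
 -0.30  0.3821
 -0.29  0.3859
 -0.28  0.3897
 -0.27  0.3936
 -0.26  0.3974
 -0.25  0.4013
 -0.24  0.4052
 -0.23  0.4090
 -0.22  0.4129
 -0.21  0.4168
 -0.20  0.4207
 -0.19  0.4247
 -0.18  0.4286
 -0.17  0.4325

€8.69

σ√T = 0.19 × 0.5774 = 0.1097
ln(S/K) + (r − q + σ²/2)T = ln(290/280) + (0.006 − 0.023 + 0.19²/2)·0.3333 = 0.0351 + 0.0003 = 0.0354
d₁ = 0.0354 / 0.1097 = 0.3231 which rounds to 0.32
d₂ = d₁ − σ√T = 0.3231 − 0.1097 = 0.2134 which rounds to 0.21
e^(−qT) = e^(−0.023·0.3333) = 0.9924;  e^(−rT) = e^(−0.006·0.3333) = 0.9980
N(−d₂) = N(-0.21) = 0.4168;  N(−d₁) = N(-0.32) = 0.3745
P = 280·0.9980·0.4168 − 290·0.9924·0.3745 = 116.4706 − 107.7796 = 8.6910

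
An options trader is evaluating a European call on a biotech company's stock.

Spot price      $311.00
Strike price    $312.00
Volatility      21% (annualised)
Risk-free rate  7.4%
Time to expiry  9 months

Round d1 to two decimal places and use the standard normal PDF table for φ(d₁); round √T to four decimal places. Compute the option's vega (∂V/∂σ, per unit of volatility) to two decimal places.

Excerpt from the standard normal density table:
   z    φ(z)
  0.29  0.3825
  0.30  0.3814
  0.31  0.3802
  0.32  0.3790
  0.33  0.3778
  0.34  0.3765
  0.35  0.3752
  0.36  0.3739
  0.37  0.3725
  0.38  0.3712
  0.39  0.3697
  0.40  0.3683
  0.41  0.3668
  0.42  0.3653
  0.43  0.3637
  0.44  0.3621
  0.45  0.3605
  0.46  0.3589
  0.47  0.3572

σ√T = 0.21·√0.75 = 0.1819
ln(S/K) + (r + σ²/2)T = ln(311/312) + (0.074 + 0.21²/2)·0.75 = -0.0032 + 0.0720 = 0.0688
d₁ = 0.0688 / 0.1819 = 0.3785 → 0.38
√T = √0.75 = 0.8660
φ(d₁) = φ(0.38) = 0.3712
vega = S·φ(d₁)·√T = 311·0.3712·0.8660 = 99.9738
(Vega is the same for a European call and put with the same parameters.)

99.97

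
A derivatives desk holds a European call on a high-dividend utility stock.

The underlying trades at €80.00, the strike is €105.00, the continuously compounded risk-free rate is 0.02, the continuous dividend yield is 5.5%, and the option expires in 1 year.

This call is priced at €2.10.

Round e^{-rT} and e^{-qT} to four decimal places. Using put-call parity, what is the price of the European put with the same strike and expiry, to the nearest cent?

€29.30

e^(−qT) = e^(−0.055·1) = 0.9465;  e^(−rT) = e^(−0.02·1) = 0.9802
Put-call parity: C − P = S·e^(−qT) − K·e^(−rT) = 80·0.9465 − 105·0.9802 = 75.7200 − 102.9210 = -27.2010
P = C − (C − P) = 2.10 − (-27.2010) = 29.3010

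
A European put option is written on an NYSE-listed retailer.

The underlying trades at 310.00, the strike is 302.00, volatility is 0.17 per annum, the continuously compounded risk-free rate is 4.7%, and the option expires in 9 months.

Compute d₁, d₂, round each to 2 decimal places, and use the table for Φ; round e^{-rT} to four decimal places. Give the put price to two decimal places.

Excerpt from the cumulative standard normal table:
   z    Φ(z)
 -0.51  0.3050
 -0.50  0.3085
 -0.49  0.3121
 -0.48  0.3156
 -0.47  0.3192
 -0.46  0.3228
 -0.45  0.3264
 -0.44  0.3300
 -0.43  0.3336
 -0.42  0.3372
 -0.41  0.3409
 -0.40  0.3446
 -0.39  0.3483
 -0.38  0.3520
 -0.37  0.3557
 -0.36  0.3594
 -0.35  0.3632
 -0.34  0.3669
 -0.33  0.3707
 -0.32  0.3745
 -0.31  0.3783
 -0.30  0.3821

10.22

T = 0.75;  σ√T = 0.1472
d₁ = [ln(310/302) + (0.047 + 0.17²/2)·0.75] / 0.1472 = [0.0261 + 0.0461] / 0.1472 = 0.4906 → 0.49
d₂ = d₁ − σ√T = 0.4906 − 0.1472 = 0.3434 → 0.34
exp(−rT) = exp(−0.047·0.75) = 0.9654
N(−d₂) = N(-0.34) = 0.3669;  N(−d₁) = N(-0.49) = 0.3121
P = 302·0.9654·0.3669 − 310·0.3121 = 106.9700 − 96.7510 = 10.2190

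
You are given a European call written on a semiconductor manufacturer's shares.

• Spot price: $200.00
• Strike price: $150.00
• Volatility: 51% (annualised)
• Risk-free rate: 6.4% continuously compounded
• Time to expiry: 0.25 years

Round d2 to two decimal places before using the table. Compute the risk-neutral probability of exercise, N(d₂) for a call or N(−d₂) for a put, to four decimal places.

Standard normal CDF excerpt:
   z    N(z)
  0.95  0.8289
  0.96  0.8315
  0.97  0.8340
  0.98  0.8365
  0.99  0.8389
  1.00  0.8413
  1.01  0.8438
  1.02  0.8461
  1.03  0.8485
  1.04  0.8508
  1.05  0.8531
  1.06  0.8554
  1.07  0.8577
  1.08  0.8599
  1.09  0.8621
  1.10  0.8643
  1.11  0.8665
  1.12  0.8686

σ√T = 0.51 × 0.5000 = 0.2550
d₁ = [ln(200/150) + (0.064 + 0.51²/2)·0.25] / 0.2550 = [0.2877 + 0.0485] / 0.2550 = 1.3184 ⇒ 1.32
d₂ = d₁ − σ√T = 1.3184 − 0.2550 = 1.0634 ⇒ 1.06
Risk-neutral Pr[S_T > K] = N(d₂) = N(1.06) = 0.8554

0.8554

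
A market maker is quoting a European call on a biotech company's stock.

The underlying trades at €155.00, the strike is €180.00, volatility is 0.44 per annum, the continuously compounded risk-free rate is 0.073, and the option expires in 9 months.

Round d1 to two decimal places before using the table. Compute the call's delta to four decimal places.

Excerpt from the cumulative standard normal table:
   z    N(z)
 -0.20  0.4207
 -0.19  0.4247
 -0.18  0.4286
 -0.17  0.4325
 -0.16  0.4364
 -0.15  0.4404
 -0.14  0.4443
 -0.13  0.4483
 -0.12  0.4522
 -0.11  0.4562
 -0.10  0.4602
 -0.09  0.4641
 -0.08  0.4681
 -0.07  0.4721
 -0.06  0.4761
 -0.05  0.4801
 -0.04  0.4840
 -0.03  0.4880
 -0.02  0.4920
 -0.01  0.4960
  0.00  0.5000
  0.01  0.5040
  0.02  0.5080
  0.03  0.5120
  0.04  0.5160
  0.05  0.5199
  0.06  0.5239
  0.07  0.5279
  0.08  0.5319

σ√T = 0.44 × 0.8660 = 0.3811
d₁ = [ln(155/180) + (0.073 + ½·0.44²)·0.75] / (σ√T) = (-0.1495 + 0.1274) / 0.3811 = -0.0582 ≈ -0.06
N(d₁) = N(-0.06) = 0.4761
Δ_call = N(d₁) = 0.4761

0.4761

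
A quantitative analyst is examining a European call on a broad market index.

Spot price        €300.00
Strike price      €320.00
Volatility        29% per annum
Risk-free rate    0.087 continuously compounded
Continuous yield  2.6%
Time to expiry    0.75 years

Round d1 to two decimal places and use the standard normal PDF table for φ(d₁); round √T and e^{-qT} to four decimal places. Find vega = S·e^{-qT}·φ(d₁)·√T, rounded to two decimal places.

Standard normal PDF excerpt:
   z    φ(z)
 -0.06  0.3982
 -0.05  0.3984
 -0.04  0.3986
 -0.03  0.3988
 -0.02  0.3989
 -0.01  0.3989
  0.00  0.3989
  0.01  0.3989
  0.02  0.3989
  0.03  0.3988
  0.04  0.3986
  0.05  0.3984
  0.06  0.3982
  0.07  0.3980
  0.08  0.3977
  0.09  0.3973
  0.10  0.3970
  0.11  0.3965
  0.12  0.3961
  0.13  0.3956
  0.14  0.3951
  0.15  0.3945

T = 0.75;  σ√T = 0.2511
d₁ = [ln(300/320) + (0.087 − 0.026 + 0.29²/2)·0.75] / 0.2511 = [-0.0645 + 0.0773] / 0.2511 = 0.0508 ⇒ 0.05
√T = √0.75 = 0.8660
φ(d₁) = φ(0.05) = 0.3984
exp(−qT) = exp(−0.026·0.75) = 0.9807
vega = S·exp(−qT)·φ(d₁)·√T = 300·0.9807·0.3984·0.8660 = 101.5067

101.51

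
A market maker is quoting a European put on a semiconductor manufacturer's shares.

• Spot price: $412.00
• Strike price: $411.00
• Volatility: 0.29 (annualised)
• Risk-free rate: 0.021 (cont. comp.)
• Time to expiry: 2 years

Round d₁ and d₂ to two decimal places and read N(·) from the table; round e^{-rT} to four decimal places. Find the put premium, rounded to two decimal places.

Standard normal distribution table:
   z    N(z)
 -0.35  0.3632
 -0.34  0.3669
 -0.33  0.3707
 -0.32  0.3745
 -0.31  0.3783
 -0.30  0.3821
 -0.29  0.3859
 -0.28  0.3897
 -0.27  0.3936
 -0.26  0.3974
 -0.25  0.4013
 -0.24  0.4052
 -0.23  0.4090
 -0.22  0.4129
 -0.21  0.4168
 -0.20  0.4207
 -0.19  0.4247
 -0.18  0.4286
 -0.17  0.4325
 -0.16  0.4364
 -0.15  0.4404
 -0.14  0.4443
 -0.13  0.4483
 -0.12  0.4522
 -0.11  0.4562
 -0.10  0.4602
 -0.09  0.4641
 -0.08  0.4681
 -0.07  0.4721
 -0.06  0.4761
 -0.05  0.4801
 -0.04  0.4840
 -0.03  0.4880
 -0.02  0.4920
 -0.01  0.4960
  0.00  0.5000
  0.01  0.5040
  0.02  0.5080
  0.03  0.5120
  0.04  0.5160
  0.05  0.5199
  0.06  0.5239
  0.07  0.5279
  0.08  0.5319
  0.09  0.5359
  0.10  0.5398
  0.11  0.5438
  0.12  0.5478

$56.88

T = 2;  σ√T = 0.4101
ln(S/K) + (r + σ²/2)T = ln(412/411) + (0.021 + 0.29²/2)·2 = 0.0024 + 0.1261 = 0.1285
d₁ = 0.1285 / 0.4101 = 0.3134 → 0.31
d₂ = d₁ − σ√T = 0.3134 − 0.4101 = -0.0967 → -0.10
exp(−rT) = exp(−0.021·2) = 0.9589
P = 411·0.9589·N(0.10) − 412·N(-0.31) = 411·0.9589·0.5398 − 412·0.3783 = 212.7394 − 155.8596 = 56.8798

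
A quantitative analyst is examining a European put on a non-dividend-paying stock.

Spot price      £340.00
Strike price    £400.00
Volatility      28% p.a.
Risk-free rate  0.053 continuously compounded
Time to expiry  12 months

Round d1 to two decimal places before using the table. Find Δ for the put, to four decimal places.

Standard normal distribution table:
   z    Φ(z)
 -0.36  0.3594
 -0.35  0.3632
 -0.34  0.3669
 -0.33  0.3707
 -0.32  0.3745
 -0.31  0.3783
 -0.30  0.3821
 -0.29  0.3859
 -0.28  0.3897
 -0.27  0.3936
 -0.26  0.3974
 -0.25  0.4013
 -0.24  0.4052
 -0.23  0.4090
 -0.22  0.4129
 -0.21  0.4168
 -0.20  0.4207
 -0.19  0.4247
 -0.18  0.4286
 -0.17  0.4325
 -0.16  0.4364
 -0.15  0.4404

-0.5987

σ√T = 0.28 × 1.0000 = 0.2800
d₁ = [ln(340/400) + (0.053 + 0.28²/2)·1] / 0.2800 = [-0.1625 + 0.0922] / 0.2800 = -0.2511 ⇒ -0.25
N(d₁) = N(-0.25) = 0.4013
Δ_put = N(d₁) − 1 = 0.4013 − 1 = -0.5987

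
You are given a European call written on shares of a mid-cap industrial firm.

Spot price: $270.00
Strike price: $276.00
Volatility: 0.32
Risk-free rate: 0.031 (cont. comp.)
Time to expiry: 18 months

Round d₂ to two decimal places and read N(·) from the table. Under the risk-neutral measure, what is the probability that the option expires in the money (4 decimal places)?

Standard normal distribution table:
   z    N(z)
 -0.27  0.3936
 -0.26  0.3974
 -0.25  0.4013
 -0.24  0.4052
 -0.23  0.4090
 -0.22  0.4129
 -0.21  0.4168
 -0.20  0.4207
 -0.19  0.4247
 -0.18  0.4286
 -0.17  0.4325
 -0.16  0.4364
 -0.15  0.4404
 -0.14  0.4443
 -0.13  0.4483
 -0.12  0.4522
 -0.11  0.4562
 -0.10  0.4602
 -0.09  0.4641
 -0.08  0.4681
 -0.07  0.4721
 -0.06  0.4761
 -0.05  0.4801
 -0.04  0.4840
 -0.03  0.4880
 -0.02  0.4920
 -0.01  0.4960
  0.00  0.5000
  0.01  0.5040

σ√T = 0.32 × 1.2247 = 0.3919
d₁ = [ln(270/276) + (0.031 + 0.32²/2)·1.5] / 0.3919 = [-0.0220 + 0.1233] / 0.3919 = 0.2585 ⇒ 0.26
d₂ = d₁ − σ√T = 0.2585 − 0.3919 = -0.1334 ⇒ -0.13
Pr(exercise) under Q = N(d₂) = 0.4483

0.4483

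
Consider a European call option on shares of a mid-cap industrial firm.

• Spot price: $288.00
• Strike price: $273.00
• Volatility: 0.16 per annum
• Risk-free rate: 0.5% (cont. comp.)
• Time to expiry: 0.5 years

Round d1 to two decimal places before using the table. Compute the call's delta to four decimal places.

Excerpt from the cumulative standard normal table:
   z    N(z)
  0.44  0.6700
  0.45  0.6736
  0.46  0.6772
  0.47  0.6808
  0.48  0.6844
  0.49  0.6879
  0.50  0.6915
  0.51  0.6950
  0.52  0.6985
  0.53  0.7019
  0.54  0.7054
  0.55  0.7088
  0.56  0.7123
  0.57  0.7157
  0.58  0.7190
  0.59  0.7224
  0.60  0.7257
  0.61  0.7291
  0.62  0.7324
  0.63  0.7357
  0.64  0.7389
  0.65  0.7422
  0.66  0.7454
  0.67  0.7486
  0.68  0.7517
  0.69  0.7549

T = 0.5;  σ√T = 0.1131
d₁ = [ln(288/273) + (0.005 + ½·0.16²)·0.5] / (σ√T) = (0.0535 + 0.0089) / 0.1131 = 0.5514 ⇒ 0.55
N(d₁) = N(0.55) = 0.7088
Δ_call = N(d₁) = 0.7088

0.7088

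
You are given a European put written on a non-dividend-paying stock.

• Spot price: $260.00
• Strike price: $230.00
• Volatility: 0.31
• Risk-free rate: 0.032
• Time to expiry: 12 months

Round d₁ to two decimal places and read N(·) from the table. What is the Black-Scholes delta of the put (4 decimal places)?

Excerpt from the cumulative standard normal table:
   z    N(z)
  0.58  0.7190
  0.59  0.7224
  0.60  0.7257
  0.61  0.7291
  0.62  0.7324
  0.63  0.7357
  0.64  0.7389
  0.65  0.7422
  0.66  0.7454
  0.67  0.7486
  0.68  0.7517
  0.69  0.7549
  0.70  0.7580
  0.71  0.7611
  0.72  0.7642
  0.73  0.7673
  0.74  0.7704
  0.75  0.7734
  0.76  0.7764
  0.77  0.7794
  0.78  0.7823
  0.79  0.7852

-0.2578

T = 1;  σ√T = 0.3100
d₁ = [ln(260/230) + (0.032 + ½·0.31²)·1] / (σ√T) = (0.1226 + 0.0801) / 0.3100 = 0.6537 which rounds to 0.65
N(d₁) = N(0.65) = 0.7422
Δ_put = N(d₁) − 1 = 0.7422 − 1 = -0.2578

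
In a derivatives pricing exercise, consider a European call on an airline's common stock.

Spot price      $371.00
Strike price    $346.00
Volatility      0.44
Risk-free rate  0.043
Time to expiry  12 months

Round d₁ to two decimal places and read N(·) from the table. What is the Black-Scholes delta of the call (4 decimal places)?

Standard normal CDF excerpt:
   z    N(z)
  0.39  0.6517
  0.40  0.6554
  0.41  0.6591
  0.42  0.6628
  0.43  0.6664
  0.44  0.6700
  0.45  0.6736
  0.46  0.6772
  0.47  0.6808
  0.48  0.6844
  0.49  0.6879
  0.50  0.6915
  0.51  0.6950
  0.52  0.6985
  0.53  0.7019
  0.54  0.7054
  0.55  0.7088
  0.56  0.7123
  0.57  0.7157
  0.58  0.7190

0.6844

σ√T = 0.44 × 1.0000 = 0.4400
d₁ = [ln(371/346) + (0.043 + 0.44²/2)·1] / 0.4400 = [0.0698 + 0.1398] / 0.4400 = 0.4763 ≈ 0.48
N(d₁) = N(0.48) = 0.6844
Δ_call = N(d₁) = 0.6844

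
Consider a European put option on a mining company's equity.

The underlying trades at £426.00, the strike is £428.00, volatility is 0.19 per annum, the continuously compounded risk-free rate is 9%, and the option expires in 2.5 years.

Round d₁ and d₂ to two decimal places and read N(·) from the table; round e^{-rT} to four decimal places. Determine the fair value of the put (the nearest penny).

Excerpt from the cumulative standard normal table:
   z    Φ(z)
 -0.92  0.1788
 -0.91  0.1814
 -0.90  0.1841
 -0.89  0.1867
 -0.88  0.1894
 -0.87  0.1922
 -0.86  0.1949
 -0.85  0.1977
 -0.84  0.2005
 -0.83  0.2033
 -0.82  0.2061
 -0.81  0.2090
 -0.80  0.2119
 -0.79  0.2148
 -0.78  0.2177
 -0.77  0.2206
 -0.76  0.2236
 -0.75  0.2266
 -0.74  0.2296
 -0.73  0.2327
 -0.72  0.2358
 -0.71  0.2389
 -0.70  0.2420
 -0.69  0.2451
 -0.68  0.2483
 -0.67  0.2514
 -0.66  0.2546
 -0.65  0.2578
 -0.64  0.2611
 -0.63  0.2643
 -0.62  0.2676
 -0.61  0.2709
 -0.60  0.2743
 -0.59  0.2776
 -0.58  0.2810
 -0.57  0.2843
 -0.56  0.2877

£15.35

T = 2.5;  σ√T = 0.3004
d₁ = [ln(426/428) + (0.09 + 0.19²/2)·2.5] / 0.3004 = [-0.0047 + 0.2701] / 0.3004 = 0.8836 which rounds to 0.88
d₂ = d₁ − σ√T = 0.8836 − 0.3004 = 0.5832 which rounds to 0.58
e^(−rT) = e^(−0.09·2.5) = 0.7985
N(−d₂) = N(-0.58) = 0.2810;  N(−d₁) = N(-0.88) = 0.1894
P = 428·0.7985·0.2810 − 426·0.1894 = 96.0340 − 80.6844 = 15.3496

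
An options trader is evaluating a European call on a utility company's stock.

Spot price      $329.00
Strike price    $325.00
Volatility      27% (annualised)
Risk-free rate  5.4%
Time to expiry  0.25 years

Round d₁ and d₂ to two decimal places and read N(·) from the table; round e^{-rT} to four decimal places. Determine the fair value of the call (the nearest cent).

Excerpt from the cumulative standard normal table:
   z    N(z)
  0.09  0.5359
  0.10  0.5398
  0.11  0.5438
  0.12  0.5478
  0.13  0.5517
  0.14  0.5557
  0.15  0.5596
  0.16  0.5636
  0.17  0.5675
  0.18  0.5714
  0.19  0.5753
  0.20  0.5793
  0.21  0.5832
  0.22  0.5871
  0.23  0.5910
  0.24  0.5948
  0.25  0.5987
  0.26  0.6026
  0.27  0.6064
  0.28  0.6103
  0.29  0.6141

$22.61

σ√T = 0.27·√0.25 = 0.1350
d₁ = [ln(329/325) + (0.054 + ½·0.27²)·0.25] / (σ√T) = (0.0122 + 0.0226) / 0.1350 = 0.2581 ≈ 0.26
d₂ = 0.2581 − 0.1350 = 0.1231 ≈ 0.12
e^(−rT) = e^(−0.054·0.25) = 0.9866
C = 329·N(0.26) − 325·0.9866·N(0.12) = 329·0.6026 − 325·0.9866·0.5478 = 198.2554 − 175.6493 = 22.6061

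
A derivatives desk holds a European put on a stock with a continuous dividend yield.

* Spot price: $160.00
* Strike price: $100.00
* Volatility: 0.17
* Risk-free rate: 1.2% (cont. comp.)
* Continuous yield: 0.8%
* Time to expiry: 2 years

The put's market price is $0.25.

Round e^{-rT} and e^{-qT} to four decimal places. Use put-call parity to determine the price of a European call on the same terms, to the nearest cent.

exp(−qT) = exp(−0.008·2) = 0.9841;  exp(−rT) = exp(−0.012·2) = 0.9763
Put-call parity: C − P = S·e^(−qT) − K·e^(−rT) = 160·0.9841 − 100·0.9763 = 157.4560 − 97.6300 = 59.8260
C = P + (C − P) = 0.25 + (59.8260) = 60.0760

$60.08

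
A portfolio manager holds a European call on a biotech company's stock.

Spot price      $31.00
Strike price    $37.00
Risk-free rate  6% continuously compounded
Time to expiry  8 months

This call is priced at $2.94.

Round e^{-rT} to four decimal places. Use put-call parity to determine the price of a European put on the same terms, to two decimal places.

$7.49

e^(−rT) = e^(−0.06·0.6667) = 0.9608
Put-call parity: C − P = S − K·e^(−rT) = 31 − 37·0.9608 = 31 − 35.5496 = -4.5496
P = C − (C − P) = 2.94 − (-4.5496) = 7.4896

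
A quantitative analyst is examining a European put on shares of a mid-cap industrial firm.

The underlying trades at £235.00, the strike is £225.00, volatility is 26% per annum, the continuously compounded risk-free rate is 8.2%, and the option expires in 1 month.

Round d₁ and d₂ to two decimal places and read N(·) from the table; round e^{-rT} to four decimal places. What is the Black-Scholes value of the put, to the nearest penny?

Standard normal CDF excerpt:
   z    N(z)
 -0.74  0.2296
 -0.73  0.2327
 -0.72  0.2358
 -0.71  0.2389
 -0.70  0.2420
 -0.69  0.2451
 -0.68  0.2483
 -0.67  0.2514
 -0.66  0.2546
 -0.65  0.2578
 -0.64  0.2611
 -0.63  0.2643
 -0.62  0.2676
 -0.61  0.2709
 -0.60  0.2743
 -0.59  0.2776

£2.92

T = 0.08333;  σ√T = 0.0751
d₁ = [ln(235/225) + (0.082 + ½·0.26²)·0.08333] / (σ√T) = (0.0435 + 0.0097) / 0.0751 = 0.7079 → 0.71
d₂ = 0.7079 − 0.0751 = 0.6329 → 0.63
exp(−rT) = exp(−0.082·0.08333) = 0.9932
N(−d₂) = N(-0.63) = 0.2643;  N(−d₁) = N(-0.71) = 0.2389
P = 225·0.9932·0.2643 − 235·0.2389 = 59.0631 − 56.1415 = 2.9216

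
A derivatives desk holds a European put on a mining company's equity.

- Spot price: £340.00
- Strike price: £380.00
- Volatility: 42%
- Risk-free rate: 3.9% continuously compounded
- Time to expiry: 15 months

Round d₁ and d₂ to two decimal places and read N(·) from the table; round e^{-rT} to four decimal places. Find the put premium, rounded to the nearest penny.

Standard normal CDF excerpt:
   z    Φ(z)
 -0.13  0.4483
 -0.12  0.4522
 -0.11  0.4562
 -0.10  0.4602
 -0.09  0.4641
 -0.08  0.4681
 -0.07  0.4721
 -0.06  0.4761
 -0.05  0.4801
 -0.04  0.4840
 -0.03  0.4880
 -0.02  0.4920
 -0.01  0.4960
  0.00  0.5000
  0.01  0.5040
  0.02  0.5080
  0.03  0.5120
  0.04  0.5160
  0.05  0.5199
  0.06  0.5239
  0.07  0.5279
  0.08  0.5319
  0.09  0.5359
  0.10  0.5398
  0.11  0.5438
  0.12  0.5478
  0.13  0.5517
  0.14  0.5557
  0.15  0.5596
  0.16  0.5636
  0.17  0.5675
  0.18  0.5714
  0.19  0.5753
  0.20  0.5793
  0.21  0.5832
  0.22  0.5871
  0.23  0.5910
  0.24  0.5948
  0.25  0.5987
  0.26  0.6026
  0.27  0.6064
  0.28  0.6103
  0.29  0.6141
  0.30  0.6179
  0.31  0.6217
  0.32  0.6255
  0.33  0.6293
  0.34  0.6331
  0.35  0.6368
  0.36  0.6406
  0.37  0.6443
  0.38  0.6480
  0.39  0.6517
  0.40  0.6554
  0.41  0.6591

σ√T = 0.42 × 1.1180 = 0.4696
d₁ = [ln(340/380) + (0.039 + ½·0.42²)·1.25] / (σ√T) = (-0.1112 + 0.1590) / 0.4696 = 0.1017 ≈ 0.10
d₂ = 0.1017 − 0.4696 = -0.3678 ≈ -0.37
exp(−rT) = exp(−0.039·1.25) = 0.9524
P = 380·0.9524·N(0.37) − 340·N(-0.10) = 380·0.9524·0.6443 − 340·0.4602 = 233.1799 − 156.4680 = 76.7119

£76.71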